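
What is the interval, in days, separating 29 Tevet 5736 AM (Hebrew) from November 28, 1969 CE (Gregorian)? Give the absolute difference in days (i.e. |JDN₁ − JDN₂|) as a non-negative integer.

JDN of the first date = 2442780.
JDN of the second date = 2440554.
|2440554 − 2442780| = 2226.

2226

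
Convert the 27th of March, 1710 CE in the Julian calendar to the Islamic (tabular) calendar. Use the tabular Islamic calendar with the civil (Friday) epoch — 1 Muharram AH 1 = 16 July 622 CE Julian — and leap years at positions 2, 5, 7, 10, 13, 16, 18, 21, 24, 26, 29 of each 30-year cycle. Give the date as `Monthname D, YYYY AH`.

The source date corresponds to 7 April 1710 in the Gregorian calendar (JDN 2345721).
That day falls on 7 Safar 1122 AH in the tabular Islamic calendar.

Safar 7, 1122 AH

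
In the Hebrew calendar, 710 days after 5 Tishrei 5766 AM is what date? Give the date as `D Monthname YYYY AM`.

6 Tishrei 5768 AM

The starting date is JDN 2453652; 2453652 + 710 = 2454362.
JDN 2454362 corresponds to 6 Tishrei 5768 AM.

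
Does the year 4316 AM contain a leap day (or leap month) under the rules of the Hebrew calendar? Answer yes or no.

Hebrew year 4316 is year 3 of its 19-year Metonic cycle; leap years are at positions 3, 6, 8, 11, 14, 17, 19, so it is a leap year (13 months).

yes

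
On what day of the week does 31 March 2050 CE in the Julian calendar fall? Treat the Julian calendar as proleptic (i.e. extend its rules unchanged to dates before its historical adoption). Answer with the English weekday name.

In the Gregorian calendar this is 13 April 2050 (JDN 2469910).
JDN 2469910 mod 7 = 2, and JDN 0 was a Monday, so this is a Wednesday.

Wednesday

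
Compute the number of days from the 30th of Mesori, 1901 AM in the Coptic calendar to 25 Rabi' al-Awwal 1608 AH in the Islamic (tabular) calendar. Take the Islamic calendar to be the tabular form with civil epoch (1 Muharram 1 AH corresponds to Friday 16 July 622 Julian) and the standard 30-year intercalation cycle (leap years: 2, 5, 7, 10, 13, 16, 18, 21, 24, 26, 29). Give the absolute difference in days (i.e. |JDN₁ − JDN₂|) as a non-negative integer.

First date → JDN 2519364; second date → JDN 2517990.
The interval is |2519364 − 2517990| = 1374 days.

1374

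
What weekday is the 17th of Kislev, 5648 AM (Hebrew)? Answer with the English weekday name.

This is JDN 2410609 (3 December 1887 Gregorian).
Since JDN mod 7 = 5 (0 = Monday), the day is Saturday.

Saturday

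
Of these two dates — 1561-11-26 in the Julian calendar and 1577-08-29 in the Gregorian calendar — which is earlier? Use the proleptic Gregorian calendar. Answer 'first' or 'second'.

first

The two dates have Julian Day Numbers 2291543 and 2297288 respectively.
Since 2291543 < 2297288, the first date comes first.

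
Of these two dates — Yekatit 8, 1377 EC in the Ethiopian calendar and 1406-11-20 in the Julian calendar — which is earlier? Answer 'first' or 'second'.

Converting both to JDN: 2226962 vs 2234923; the smaller is the first.

first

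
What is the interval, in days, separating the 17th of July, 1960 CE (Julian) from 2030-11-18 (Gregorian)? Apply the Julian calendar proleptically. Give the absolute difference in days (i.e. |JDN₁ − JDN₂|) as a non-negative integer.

JDN of the first date = 2437146.
JDN of the second date = 2462824.
|2462824 − 2437146| = 25678.

25678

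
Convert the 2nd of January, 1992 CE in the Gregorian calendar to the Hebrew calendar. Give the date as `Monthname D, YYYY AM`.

Tevet 26, 5752 AM

Julian Day Number of the source date = 2448624.
Converting JDN 2448624 to the Hebrew calendar gives 26 Tevet 5752 AM.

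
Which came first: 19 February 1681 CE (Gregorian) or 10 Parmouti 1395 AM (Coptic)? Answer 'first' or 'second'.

second

The two dates have Julian Day Numbers 2335083 and 2334407 respectively.
Since 2334407 < 2335083, the second date comes first.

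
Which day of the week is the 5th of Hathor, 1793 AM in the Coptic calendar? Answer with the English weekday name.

Saturday

Equivalently 14 November 2076 Gregorian, JDN 2479622.
2479622 ≡ 5 (mod 7); counting from Monday = 0 gives Saturday.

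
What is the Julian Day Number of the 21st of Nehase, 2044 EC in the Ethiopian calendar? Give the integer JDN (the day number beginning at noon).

In the Gregorian calendar the same day is 27 August 2052.
JDN 2400001 is 17 November 1858 CE (Gregorian), MJD 0; the target day is +70776 days from there, so JDN = 2470777.

2470777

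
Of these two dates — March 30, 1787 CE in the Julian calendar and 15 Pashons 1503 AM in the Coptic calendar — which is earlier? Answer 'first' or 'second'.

first

Converting both to JDN: 2373848 vs 2373889; the smaller is the first.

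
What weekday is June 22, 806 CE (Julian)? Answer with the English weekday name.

Monday

In the proleptic Gregorian calendar this is 26 June 806 (JDN 2015622).
JDN 2015622 mod 7 = 0, and JDN 0 was a Monday, so this is a Monday.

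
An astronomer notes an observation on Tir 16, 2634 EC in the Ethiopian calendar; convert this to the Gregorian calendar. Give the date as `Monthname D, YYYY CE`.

January 29, 2642 CE

Both dates share Julian Day Number 2686059; in the Gregorian calendar that is 29 January 2642 CE.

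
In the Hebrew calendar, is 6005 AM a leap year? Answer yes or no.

no

Hebrew year 6005 is year 1 of its 19-year Metonic cycle; leap years are at positions 3, 6, 8, 11, 14, 17, 19, so it is a common year (12 months).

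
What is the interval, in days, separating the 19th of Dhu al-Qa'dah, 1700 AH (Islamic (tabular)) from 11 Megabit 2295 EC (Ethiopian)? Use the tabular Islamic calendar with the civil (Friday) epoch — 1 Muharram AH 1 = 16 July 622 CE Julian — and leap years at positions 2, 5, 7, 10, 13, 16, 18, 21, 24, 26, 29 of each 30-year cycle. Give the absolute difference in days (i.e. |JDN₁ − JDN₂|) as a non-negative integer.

First date → JDN 2550822; second date → JDN 2562294.
The interval is |2550822 − 2562294| = 11472 days.

11472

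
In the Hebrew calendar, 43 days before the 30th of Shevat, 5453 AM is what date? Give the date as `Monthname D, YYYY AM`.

Tevet 16, 5453 AM

The starting date is JDN 2339453; 2339453 − 43 = 2339410.
JDN 2339410 corresponds to Tevet 16, 5453 AM.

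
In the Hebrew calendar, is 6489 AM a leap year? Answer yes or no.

Hebrew year 6489 is year 10 of its 19-year Metonic cycle; leap years are at positions 3, 6, 8, 11, 14, 17, 19, so it is a common year (12 months).

no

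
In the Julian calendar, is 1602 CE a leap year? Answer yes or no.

1602 mod 4 = 2, so it is a common year in the Julian calendar.

no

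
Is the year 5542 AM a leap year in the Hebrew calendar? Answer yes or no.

Hebrew year 5542 is year 13 of its 19-year Metonic cycle; leap years are at positions 3, 6, 8, 11, 14, 17, 19, so it is a common year (12 months).

no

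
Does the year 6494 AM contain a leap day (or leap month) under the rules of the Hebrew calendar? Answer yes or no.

no

Hebrew year 6494 is year 15 of its 19-year Metonic cycle; leap years are at positions 3, 6, 8, 11, 14, 17, 19, so it is a common year (12 months).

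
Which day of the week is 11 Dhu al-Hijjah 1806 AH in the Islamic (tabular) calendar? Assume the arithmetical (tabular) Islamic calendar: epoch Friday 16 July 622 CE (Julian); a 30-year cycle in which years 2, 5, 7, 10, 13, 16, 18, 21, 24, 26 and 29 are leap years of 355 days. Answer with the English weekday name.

Thursday

Equivalently 19 September 2374 Gregorian, JDN 2588407.
Since JDN mod 7 = 3 (0 = Monday), the day is Thursday.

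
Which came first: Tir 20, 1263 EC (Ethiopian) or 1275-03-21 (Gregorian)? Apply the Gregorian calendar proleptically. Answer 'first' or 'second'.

first

The two dates have Julian Day Numbers 2185305 and 2186824 respectively.
Since 2185305 < 2186824, the first date comes first.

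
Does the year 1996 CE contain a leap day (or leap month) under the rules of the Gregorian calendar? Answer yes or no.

1996 is divisible by 4 and not by 100, so it is a leap year.

yes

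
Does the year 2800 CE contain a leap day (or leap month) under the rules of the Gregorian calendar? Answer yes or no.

yes

2800 is divisible by 4; 2800 is divisible by 100 but also by 400, so it is a leap year.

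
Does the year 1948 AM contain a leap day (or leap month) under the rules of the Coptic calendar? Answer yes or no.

no

1948 mod 4 = 0; in the Coptic calendar a year is leap when year mod 4 = 3, so it is a common year.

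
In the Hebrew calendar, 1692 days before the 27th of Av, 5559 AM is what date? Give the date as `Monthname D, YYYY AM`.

Tevet 18, 5555 AM

The starting date is JDN 2378371; 2378371 − 1692 = 2376679.
JDN 2376679 corresponds to Tevet 18, 5555 AM.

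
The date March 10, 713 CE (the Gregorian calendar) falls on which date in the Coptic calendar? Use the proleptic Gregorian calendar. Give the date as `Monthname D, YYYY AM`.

Both dates share Julian Day Number 1981546; in the Coptic calendar that is 10 Paremhat 429 AM.

Paremhat 10, 429 AM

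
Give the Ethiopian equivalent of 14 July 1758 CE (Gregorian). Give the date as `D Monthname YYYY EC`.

Julian Day Number of the source date = 2363351.
Converting JDN 2363351 to the Ethiopian calendar gives 9 Hamle 1750 EC.

9 Hamle 1750 EC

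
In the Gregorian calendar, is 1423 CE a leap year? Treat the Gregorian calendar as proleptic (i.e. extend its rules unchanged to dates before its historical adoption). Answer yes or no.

no

1423 is not divisible by 4, so it is a common year.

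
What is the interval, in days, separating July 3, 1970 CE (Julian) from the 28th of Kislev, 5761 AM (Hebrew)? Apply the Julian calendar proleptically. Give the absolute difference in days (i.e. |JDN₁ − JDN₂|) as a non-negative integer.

First date → JDN 2440784; second date → JDN 2451904.
The interval is |2440784 − 2451904| = 11120 days.

11120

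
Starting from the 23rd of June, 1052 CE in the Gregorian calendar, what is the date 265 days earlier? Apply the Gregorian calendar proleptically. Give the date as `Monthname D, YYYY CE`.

The starting date is JDN 2105469; 2105469 − 265 = 2105204.
JDN 2105204 corresponds to October 2, 1051 CE.

October 2, 1051 CE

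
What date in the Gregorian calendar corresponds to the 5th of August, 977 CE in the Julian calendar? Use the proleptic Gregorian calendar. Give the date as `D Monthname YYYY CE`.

The Julian–Gregorian offset here is 5 days (Julian trailing).
5 August 977 Julian + 5 days → 10 August 977 Gregorian.

10 August 977 CE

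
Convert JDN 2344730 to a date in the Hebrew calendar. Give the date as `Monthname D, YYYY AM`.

Tammuz 21, 5467 AM

JDN 2344730 is 21 July 1707 in the Gregorian calendar.
In the Hebrew calendar that day is Tammuz 21, 5467 AM.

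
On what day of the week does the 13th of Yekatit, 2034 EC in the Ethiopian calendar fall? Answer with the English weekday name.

In the Gregorian calendar this is 20 February 2042 (JDN 2466936).
2466936 ≡ 3 (mod 7); counting from Monday = 0 gives Thursday.

Thursday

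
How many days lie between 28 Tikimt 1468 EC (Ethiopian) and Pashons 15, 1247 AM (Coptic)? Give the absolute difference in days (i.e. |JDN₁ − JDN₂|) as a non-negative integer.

20285

JDN of the first date = 2260100.
JDN of the second date = 2280385.
|2280385 − 2260100| = 20285.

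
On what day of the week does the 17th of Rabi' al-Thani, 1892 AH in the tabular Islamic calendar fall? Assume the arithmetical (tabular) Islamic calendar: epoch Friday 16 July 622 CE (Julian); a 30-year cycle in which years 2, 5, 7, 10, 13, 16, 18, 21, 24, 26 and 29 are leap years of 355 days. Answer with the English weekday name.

This is JDN 2618652 (10 July 2457 Gregorian).
2618652 ≡ 1 (mod 7); counting from Monday = 0 gives Tuesday.

Tuesday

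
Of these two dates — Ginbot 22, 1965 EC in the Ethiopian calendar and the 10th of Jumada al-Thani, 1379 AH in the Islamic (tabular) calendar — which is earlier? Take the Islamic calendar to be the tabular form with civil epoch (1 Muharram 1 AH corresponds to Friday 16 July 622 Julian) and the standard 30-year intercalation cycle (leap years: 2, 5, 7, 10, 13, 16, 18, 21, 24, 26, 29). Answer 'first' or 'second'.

second

First date → JDN 2441833; second date → JDN 2436914.
JDN 2436914 < JDN 2441833, so the second date is earlier.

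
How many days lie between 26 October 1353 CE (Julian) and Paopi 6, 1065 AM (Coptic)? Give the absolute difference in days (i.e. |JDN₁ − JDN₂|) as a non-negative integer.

1849

First date → JDN 2215540; second date → JDN 2213691.
The interval is |2215540 − 2213691| = 1849 days.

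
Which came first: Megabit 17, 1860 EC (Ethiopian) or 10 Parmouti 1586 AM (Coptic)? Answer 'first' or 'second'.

First date → JDN 2403417; second date → JDN 2404170.
JDN 2403417 < JDN 2404170, so the first date is earlier.

first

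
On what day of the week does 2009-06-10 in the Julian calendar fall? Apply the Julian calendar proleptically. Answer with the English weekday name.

Tuesday

In the Gregorian calendar this is 23 June 2009 (JDN 2455006).
2455006 ≡ 1 (mod 7); counting from Monday = 0 gives Tuesday.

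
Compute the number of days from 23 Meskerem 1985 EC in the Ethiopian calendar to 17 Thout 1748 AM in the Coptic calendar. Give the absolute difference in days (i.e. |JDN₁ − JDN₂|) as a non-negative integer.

14239

JDN of the first date = 2448899.
JDN of the second date = 2463138.
|2463138 − 2448899| = 14239.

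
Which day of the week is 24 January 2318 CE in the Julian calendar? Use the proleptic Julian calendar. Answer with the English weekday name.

Saturday

In the Gregorian calendar this is 9 February 2318 (JDN 2567731).
JDN 2567731 mod 7 = 5, and JDN 0 was a Monday, so this is a Saturday.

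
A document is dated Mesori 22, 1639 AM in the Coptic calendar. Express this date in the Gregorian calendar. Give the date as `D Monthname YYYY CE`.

28 August 1923 CE

Both dates share Julian Day Number 2423660; in the Gregorian calendar that is 28 August 1923 CE.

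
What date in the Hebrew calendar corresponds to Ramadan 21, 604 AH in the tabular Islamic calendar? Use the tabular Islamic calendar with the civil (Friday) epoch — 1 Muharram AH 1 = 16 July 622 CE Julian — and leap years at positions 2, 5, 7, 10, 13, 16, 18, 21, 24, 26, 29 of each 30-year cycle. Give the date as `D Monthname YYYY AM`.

Both dates share Julian Day Number 2162379; in the Hebrew calendar that is 21 Nisan 4968 AM.

21 Nisan 4968 AM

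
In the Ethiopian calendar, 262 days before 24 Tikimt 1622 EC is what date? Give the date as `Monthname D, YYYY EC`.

The starting date is JDN 2316344; 2316344 − 262 = 2316082.
JDN 2316082 corresponds to Yekatit 7, 1621 EC.

Yekatit 7, 1621 EC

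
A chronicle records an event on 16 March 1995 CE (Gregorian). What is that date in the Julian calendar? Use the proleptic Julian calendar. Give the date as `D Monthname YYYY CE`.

3 March 1995 CE

For dates in this range the Gregorian date is 13 days ahead of the Julian.
16 March 1995 Gregorian − 13 days → 3 March 1995 Julian.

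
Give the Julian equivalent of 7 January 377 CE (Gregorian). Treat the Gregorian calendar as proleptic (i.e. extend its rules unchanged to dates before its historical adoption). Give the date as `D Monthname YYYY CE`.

6 January 377 CE

The Julian–Gregorian offset here is 1 day (Julian trailing).
7 January 377 Gregorian − 1 day → 6 January 377 Julian.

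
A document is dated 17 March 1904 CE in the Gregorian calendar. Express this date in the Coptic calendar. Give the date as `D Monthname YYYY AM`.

8 Paremhat 1620 AM

Both dates share Julian Day Number 2416557; in the Coptic calendar that is 8 Paremhat 1620 AM.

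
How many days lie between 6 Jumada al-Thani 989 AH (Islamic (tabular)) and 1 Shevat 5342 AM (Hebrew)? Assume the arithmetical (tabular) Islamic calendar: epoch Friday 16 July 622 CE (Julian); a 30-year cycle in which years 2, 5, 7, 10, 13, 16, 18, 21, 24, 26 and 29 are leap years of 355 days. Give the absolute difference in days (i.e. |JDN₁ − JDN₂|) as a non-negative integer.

First date → JDN 2298707; second date → JDN 2298877.
The interval is |2298707 − 2298877| = 170 days.

170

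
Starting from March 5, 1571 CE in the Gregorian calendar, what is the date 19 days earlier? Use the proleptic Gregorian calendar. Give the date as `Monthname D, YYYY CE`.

JDN of March 5, 1571 CE = 2294919.
2294919 − 19 = 2294900.
JDN 2294900 in the Gregorian calendar is February 14, 1571 CE.

February 14, 1571 CE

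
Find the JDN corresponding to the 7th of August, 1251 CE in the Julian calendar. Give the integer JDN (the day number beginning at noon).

Equivalently 14 August 1251 (proleptic Gregorian).
JDN 2299161 is 15 October 1582 CE (Gregorian); the target day is −120957 days from there, so JDN = 2178204.

2178204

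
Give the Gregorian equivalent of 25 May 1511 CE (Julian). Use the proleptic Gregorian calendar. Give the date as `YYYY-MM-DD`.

At this point the Julian calendar is 10 days behind the Gregorian.
25 May 1511 Julian + 10 days → 4 June 1511 Gregorian.

1511-06-04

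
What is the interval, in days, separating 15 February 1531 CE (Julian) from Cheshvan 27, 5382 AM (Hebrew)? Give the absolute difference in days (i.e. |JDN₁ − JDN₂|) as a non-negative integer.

First date → JDN 2280301; second date → JDN 2313433.
The interval is |2280301 − 2313433| = 33132 days.

33132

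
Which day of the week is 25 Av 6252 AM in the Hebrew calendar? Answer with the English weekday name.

This is JDN 2631475 (18 August 2492 Gregorian).
Since JDN mod 7 = 0 (0 = Monday), the day is Monday.

Monday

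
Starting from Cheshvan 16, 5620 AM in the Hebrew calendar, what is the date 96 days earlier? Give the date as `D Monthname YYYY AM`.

9 Av 5619 AM

The starting date is JDN 2400362; 2400362 − 96 = 2400266.
JDN 2400266 corresponds to 9 Av 5619 AM.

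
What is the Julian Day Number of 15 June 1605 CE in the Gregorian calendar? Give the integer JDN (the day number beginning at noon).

2307440

JDN 2400001 is 17 November 1858 CE (Gregorian), MJD 0; the target day is −92561 days from there, so JDN = 2307440.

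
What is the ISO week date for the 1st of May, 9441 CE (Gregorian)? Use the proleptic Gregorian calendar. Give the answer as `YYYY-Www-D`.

9441-W17-6

The weekday is Saturday (ISO weekday 6).
That Saturday belongs to ISO week 17 of ISO year 9441.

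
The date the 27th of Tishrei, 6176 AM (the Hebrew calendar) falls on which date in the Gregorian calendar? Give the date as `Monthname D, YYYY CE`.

Julian Day Number of the source date = 2603424.
Converting JDN 2603424 to the Gregorian calendar gives 31 October 2415 CE.

October 31, 2415 CE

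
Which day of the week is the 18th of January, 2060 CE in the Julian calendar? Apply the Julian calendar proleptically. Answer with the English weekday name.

Saturday

In the Gregorian calendar this is 31 January 2060 (JDN 2473490).
JDN 2473490 mod 7 = 5, and JDN 0 was a Monday, so this is a Saturday.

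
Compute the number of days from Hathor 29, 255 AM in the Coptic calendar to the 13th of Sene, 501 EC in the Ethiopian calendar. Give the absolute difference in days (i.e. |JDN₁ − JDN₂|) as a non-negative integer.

10763

First date → JDN 1917891; second date → JDN 1907128.
The interval is |1917891 − 1907128| = 10763 days.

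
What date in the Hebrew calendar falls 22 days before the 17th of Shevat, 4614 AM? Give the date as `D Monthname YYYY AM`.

Counting 22 days back from JDN 2033000 reaches JDN 2032978, which is 24 Tevet 4614 AM.

24 Tevet 4614 AM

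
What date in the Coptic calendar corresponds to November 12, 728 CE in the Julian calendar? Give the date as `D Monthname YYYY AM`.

16 Hathor 445 AM

Both dates share Julian Day Number 1987276; in the Coptic calendar that is 16 Hathor 445 AM.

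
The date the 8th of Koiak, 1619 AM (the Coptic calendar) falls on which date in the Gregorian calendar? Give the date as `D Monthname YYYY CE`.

Both dates share Julian Day Number 2416101; in the Gregorian calendar that is 17 December 1902 CE.

17 December 1902 CE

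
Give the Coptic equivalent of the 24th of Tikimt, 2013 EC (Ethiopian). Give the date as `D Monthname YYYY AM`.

24 Paopi 1737 AM

Julian Day Number of the source date = 2459157.
Converting JDN 2459157 to the Coptic calendar gives 24 Paopi 1737 AM.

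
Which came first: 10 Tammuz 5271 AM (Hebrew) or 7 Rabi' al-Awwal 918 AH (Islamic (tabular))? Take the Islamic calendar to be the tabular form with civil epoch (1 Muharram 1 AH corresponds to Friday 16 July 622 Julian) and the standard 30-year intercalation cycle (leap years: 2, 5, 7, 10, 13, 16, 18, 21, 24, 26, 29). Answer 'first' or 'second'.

Converting both to JDN: 2273137 vs 2273459; the smaller is the first.

first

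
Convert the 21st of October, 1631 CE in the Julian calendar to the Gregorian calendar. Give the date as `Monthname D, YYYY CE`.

October 31, 1631 CE

At this point the Julian calendar is 10 days behind the Gregorian.
21 October 1631 Julian + 10 days → 31 October 1631 Gregorian.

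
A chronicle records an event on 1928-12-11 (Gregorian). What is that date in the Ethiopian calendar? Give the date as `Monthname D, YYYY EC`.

Tahsas 2, 1921 EC

Julian Day Number of the source date = 2425592.
Converting JDN 2425592 to the Ethiopian calendar gives 2 Tahsas 1921 EC.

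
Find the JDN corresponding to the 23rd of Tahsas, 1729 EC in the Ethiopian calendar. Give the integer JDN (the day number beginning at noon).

2355485

Equivalently 30 December 1736 (Gregorian).
JDN 2299161 is 15 October 1582 CE (Gregorian); the target day is +56324 days from there, so JDN = 2355485.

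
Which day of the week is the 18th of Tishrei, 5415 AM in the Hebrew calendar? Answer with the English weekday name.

Tuesday

This is JDN 2325443 (29 September 1654 Gregorian).
JDN 2325443 mod 7 = 1, and JDN 0 was a Monday, so this is a Tuesday.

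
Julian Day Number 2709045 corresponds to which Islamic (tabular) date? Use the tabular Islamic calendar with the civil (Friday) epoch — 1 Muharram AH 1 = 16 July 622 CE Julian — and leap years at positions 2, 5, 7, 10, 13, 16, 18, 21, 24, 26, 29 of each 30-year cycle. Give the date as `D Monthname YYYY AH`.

JDN 2709045 is 5 January 2705 in the Gregorian calendar.
In the tabular Islamic calendar that day is 17 Jumada al-Awwal 2147 AH.

17 Jumada al-Awwal 2147 AH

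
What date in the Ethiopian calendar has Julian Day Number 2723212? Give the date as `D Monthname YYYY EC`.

JDN 2723212 is 20 October 2743 in the Gregorian calendar.
In the Ethiopian calendar that day is 3 Tikimt 2736 EC.

3 Tikimt 2736 EC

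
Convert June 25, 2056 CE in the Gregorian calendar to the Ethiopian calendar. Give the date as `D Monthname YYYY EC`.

Both dates share Julian Day Number 2472175; in the Ethiopian calendar that is 18 Sene 2048 EC.

18 Sene 2048 EC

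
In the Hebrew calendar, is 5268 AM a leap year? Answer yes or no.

no

Hebrew year 5268 is year 5 of its 19-year Metonic cycle; leap years are at positions 3, 6, 8, 11, 14, 17, 19, so it is a common year (12 months).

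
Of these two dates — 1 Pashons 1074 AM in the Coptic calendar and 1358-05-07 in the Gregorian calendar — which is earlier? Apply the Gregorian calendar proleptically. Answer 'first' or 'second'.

first

The two dates have Julian Day Numbers 2217183 and 2217186 respectively.
Since 2217183 < 2217186, the first date comes first.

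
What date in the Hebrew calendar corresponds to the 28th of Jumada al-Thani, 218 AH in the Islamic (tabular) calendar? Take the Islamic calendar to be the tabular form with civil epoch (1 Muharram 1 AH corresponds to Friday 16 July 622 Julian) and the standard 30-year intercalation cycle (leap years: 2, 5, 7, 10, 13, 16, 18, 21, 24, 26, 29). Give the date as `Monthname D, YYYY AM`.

Both dates share Julian Day Number 2025513; in the Hebrew calendar that is 1 Av 4593 AM.

Av 1, 4593 AM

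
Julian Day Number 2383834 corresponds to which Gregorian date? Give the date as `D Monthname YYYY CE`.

Counting from JDN 2299161 = 15 Oct 1582 gives an offset of 84673 days.

13 August 1814 CE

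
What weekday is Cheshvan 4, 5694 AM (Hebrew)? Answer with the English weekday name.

Tuesday

This is JDN 2427370 (24 October 1933 Gregorian).
JDN 2427370 mod 7 = 1, and JDN 0 was a Monday, so this is a Tuesday.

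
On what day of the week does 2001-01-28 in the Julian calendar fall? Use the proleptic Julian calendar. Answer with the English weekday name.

Saturday

Equivalently 10 February 2001 Gregorian, JDN 2451951.
Since JDN mod 7 = 5 (0 = Monday), the day is Saturday.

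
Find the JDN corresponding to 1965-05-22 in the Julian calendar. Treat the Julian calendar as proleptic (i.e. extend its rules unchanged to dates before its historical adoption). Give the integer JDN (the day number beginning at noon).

In the Gregorian calendar the same day is 4 June 1965.
JDN 2299161 is 15 October 1582 CE (Gregorian); the target day is +139755 days from there, so JDN = 2438916.

2438916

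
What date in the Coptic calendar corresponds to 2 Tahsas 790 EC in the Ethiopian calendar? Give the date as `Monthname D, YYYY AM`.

The source date corresponds to 2 December 797 in the proleptic Gregorian calendar (JDN 2012494).
That day falls on 2 Koiak 514 AM in the Coptic calendar.

Koiak 2, 514 AM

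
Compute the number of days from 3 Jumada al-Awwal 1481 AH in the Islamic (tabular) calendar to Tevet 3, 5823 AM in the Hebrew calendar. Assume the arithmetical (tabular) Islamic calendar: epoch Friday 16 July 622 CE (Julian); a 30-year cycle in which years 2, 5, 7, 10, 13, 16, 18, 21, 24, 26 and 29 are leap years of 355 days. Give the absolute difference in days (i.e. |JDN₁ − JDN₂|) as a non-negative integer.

JDN of the first date = 2473023.
JDN of the second date = 2474559.
|2474559 − 2473023| = 1536.

1536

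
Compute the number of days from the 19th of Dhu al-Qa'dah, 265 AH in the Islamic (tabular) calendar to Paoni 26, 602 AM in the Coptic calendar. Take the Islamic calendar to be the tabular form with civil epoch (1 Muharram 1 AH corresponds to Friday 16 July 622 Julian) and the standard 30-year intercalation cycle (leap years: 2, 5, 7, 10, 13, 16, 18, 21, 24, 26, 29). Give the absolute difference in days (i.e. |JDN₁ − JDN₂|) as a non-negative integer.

First date → JDN 2042306; second date → JDN 2044840.
The interval is |2042306 − 2044840| = 2534 days.

2534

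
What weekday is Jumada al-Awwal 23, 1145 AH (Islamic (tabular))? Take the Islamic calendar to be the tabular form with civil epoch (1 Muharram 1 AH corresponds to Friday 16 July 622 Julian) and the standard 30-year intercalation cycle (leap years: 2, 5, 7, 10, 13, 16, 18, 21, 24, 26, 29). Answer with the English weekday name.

Tuesday

Equivalently 11 November 1732 Gregorian, JDN 2353975.
JDN 2353975 mod 7 = 1, and JDN 0 was a Monday, so this is a Tuesday.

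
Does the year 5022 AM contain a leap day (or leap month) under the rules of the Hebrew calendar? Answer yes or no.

Hebrew year 5022 is year 6 of its 19-year Metonic cycle; leap years are at positions 3, 6, 8, 11, 14, 17, 19, so it is a leap year (13 months).

yes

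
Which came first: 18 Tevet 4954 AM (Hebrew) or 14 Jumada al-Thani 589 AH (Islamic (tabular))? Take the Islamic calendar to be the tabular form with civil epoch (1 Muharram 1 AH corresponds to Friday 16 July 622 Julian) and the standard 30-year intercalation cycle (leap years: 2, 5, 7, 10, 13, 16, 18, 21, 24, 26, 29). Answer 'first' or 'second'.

second

The two dates have Julian Day Numbers 2157148 and 2156969 respectively.
Since 2156969 < 2157148, the second date comes first.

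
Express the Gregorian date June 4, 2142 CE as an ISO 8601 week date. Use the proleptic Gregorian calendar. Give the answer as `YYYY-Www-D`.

2142-W23-1

The weekday is Monday (ISO weekday 1).
That Monday belongs to ISO week 23 of ISO year 2142.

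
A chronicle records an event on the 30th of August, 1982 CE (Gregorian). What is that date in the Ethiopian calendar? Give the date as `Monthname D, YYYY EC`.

Julian Day Number of the source date = 2445212.
Converting JDN 2445212 to the Ethiopian calendar gives 24 Nehase 1974 EC.

Nehase 24, 1974 EC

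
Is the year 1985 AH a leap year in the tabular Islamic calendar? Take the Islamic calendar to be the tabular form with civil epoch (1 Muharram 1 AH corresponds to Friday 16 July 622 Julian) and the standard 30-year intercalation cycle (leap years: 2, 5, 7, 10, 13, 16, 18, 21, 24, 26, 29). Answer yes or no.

Year 1985 AH is year 5 of its 30-year cycle; leap positions are 2, 5, 7, 10, 13, 16, 18, 21, 24, 26, 29, so it is a leap year (355 days).

yes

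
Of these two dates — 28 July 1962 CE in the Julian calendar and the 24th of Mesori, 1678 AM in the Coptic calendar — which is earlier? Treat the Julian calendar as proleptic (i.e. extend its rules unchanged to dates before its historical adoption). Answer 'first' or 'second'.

first

The two dates have Julian Day Numbers 2437887 and 2437907 respectively.
Since 2437887 < 2437907, the first date comes first.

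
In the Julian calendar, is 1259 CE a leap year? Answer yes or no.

no

1259 mod 4 = 3, so it is a common year in the Julian calendar.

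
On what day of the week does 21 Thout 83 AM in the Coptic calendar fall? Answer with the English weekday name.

Monday

This is JDN 1855000 (19 September 366 Gregorian).
Since JDN mod 7 = 0 (0 = Monday), the day is Monday.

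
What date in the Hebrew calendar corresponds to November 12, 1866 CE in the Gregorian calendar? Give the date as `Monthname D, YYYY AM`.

Kislev 4, 5627 AM

Julian Day Number of the source date = 2402918.
Converting JDN 2402918 to the Hebrew calendar gives 4 Kislev 5627 AM.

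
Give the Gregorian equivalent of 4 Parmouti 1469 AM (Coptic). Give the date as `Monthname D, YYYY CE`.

April 10, 1753 CE

Julian Day Number of the source date = 2361430.
Converting JDN 2361430 to the Gregorian calendar gives 10 April 1753 CE.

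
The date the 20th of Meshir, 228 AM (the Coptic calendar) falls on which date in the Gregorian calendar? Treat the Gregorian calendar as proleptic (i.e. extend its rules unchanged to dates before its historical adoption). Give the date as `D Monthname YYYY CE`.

17 February 512 CE

Both dates share Julian Day Number 1908111; in the Gregorian calendar that is 17 February 512 CE.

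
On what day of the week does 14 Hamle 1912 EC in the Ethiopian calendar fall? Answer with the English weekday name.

This is JDN 2422527 (21 July 1920 Gregorian).
2422527 ≡ 2 (mod 7); counting from Monday = 0 gives Wednesday.

Wednesday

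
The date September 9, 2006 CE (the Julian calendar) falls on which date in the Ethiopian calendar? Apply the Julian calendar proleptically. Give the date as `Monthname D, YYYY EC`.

Julian Day Number of the source date = 2454001.
Converting JDN 2454001 to the Ethiopian calendar gives 12 Meskerem 1999 EC.

Meskerem 12, 1999 EC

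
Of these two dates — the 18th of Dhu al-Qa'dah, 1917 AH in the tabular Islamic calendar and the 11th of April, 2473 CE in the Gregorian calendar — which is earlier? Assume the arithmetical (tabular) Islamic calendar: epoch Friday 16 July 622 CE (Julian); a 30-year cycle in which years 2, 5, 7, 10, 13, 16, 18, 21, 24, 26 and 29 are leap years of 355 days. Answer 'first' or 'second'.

Converting both to JDN: 2627719 vs 2624406; the smaller is the second.

second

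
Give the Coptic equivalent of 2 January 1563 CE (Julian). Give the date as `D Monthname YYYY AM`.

Both dates share Julian Day Number 2291945; in the Coptic calendar that is 7 Tobi 1279 AM.

7 Tobi 1279 AM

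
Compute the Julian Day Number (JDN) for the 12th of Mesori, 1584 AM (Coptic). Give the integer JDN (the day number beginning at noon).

2403562

Equivalently 17 August 1868 (Gregorian).
JDN 2400001 is 17 November 1858 CE (Gregorian), MJD 0; the target day is +3561 days from there, so JDN = 2403562.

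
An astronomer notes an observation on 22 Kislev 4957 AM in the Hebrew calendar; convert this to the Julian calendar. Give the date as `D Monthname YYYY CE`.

Julian Day Number of the source date = 2158216.
Converting JDN 2158216 to the Julian calendar gives 15 November 1196 CE.

15 November 1196 CE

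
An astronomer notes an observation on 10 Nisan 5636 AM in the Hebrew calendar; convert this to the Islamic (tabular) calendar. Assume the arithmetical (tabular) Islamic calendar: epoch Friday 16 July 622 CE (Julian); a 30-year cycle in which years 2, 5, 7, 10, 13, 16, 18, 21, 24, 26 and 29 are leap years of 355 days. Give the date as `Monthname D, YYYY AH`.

Both dates share Julian Day Number 2406349; in the tabular Islamic calendar that is 9 Rabi' al-Awwal 1293 AH.

Rabi' al-Awwal 9, 1293 AH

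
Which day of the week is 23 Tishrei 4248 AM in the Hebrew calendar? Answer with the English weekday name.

Equivalently 28 September 487 Gregorian, JDN 1899204.
1899204 ≡ 6 (mod 7); counting from Monday = 0 gives Sunday.

Sunday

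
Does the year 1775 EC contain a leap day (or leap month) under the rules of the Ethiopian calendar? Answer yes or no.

1775 mod 4 = 3; in the Ethiopian calendar a year is leap when year mod 4 = 3, so it is a leap year.

yes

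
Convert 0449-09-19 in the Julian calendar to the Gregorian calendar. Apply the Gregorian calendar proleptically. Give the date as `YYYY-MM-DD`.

0449-09-20

At this point the Julian calendar is 1 day behind the Gregorian.
19 September 449 Julian + 1 day → 20 September 449 Gregorian.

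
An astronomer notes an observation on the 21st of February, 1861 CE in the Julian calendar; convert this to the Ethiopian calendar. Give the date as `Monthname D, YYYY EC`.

Yekatit 27, 1853 EC

Julian Day Number of the source date = 2400840.
Converting JDN 2400840 to the Ethiopian calendar gives 27 Yekatit 1853 EC.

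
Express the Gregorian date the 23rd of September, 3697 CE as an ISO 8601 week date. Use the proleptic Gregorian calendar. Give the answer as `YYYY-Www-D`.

The weekday is Monday (ISO weekday 1).
That Monday belongs to ISO week 39 of ISO year 3697.

3697-W39-1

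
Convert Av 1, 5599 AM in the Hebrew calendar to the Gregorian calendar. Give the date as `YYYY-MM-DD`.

1839-07-12

Julian Day Number of the source date = 2392933.
Converting JDN 2392933 to the Gregorian calendar gives 12 July 1839 CE.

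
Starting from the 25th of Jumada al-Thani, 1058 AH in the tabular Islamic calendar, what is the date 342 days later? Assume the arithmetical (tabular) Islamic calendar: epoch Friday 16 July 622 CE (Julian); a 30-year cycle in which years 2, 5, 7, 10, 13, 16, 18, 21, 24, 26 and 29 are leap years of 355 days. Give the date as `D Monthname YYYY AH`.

JDN of the 25th of Jumada al-Thani, 1058 AH = 2323178.
2323178 + 342 = 2323520.
JDN 2323520 in the tabular Islamic calendar is 13 Jumada al-Thani 1059 AH.

13 Jumada al-Thani 1059 AH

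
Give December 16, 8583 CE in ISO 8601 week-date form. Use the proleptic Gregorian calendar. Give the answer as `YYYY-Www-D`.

8583-W51-2

The weekday is Tuesday (ISO weekday 2).
That Tuesday belongs to ISO week 51 of ISO year 8583.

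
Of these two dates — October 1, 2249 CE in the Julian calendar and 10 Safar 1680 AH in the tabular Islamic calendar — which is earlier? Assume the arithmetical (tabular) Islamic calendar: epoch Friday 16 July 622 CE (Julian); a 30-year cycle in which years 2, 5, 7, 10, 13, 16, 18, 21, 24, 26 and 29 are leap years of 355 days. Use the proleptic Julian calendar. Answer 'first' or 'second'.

The two dates have Julian Day Numbers 2542779 and 2543461 respectively.
Since 2542779 < 2543461, the first date comes first.

first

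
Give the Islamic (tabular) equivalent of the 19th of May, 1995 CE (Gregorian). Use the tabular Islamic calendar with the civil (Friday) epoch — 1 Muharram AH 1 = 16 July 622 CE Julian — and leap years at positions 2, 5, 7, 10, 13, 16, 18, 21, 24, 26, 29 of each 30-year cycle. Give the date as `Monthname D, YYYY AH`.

Both dates share Julian Day Number 2449857; in the tabular Islamic calendar that is 19 Dhu al-Hijjah 1415 AH.

Dhu al-Hijjah 19, 1415 AH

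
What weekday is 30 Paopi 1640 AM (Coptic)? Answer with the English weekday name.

Saturday

This is JDN 2423734 (10 November 1923 Gregorian).
2423734 ≡ 5 (mod 7); counting from Monday = 0 gives Saturday.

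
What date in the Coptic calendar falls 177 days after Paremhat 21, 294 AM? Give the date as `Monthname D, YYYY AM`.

Thout 13, 295 AM

Counting 177 days forward from JDN 1932248 reaches JDN 1932425, which is Thout 13, 295 AM.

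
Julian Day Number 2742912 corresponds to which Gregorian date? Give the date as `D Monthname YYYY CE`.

26 September 2797 CE

Counting from JDN 2299161 = 15 Oct 1582 gives an offset of 443751 days.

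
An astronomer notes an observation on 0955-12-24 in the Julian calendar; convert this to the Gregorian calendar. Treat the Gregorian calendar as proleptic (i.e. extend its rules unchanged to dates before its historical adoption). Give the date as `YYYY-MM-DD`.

0955-12-29

The Julian–Gregorian offset here is 5 days (Julian trailing).
24 December 955 Julian + 5 days → 29 December 955 Gregorian.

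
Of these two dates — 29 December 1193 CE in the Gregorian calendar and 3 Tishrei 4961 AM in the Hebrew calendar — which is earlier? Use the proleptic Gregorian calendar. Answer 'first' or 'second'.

first

Converting both to JDN: 2157157 vs 2159614; the smaller is the first.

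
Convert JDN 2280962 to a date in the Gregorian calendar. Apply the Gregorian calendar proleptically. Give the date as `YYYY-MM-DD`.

Counting from JDN 2299161 = 15 Oct 1582 gives an offset of -18199 days.

1532-12-17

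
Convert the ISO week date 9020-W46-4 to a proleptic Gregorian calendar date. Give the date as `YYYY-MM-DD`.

ISO week 1 of 9020 is the week containing the first Thursday of 9020.
Week 46, day 4 (Thursday) lands on 9020-11-16.

9020-11-16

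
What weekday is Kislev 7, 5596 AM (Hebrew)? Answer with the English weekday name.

This is JDN 2391611 (28 November 1835 Gregorian).
2391611 ≡ 5 (mod 7); counting from Monday = 0 gives Saturday.

Saturday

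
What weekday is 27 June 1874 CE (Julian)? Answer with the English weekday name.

In the Gregorian calendar this is 9 July 1874 (JDN 2405714).
2405714 ≡ 3 (mod 7); counting from Monday = 0 gives Thursday.

Thursday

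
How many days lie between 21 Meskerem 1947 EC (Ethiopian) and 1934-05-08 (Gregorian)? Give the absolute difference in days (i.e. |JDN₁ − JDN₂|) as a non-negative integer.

7451

JDN of the first date = 2435017.
JDN of the second date = 2427566.
|2427566 − 2435017| = 7451.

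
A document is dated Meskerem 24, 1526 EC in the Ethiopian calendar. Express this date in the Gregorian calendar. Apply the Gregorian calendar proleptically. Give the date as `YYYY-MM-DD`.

1533-10-01

Both dates share Julian Day Number 2281250; in the Gregorian calendar that is 1 October 1533 CE.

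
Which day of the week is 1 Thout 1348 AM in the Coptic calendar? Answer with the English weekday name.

This is JDN 2317022 (9 September 1631 Gregorian).
JDN 2317022 mod 7 = 1, and JDN 0 was a Monday, so this is a Tuesday.

Tuesday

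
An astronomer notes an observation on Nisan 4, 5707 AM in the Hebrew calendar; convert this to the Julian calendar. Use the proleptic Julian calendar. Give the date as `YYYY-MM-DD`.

The source date corresponds to 25 March 1947 in the Gregorian calendar (JDN 2432270).
That day falls on 12 March 1947 CE in the Julian calendar.

1947-03-12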